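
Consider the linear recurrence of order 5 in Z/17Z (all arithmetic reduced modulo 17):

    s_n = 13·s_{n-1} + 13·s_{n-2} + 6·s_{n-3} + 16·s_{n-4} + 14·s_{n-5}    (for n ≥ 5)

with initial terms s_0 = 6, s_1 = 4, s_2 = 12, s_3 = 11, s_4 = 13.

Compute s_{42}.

s_5 = 13·13 + 13·11 + 6·12 + 16·4 + 14·6 = 5
s_6 = 13·5 + 13·13 + 6·11 + 16·12 + 14·4 = 4
s_7 = 13·4 + 13·5 + 6·13 + 16·11 + 14·12 = 12
s_8 = 13·12 + 13·4 + 6·5 + 16·13 + 14·11 = 5
s_9 = 13·5 + 13·12 + 6·4 + 16·5 + 14·13 = 14
s_10 = 13·14 + 13·5 + 6·12 + 16·4 + 14·5 = 11
s_11 = 13·11 + 13·14 + 6·5 + 16·12 + 14·4 = 8
s_12 = 13·8 + 13·11 + 6·14 + 16·5 + 14·12 = 1
s_13 = 13·1 + 13·8 + 6·11 + 16·14 + 14·5 = 1
s_14 = 13·1 + 13·1 + 6·8 + 16·11 + 14·14 = 4
s_15 = 13·4 + 13·1 + 6·1 + 16·8 + 14·11 = 13
s_16 = 13·13 + 13·4 + 6·1 + 16·1 + 14·8 = 15
s_17 = 13·15 + 13·13 + 6·4 + 16·1 + 14·1 = 10
s_18 = 13·10 + 13·15 + 6·13 + 16·4 + 14·1 = 5
s_19 = 13·5 + 13·10 + 6·15 + 16·13 + 14·4 = 5
s_20 = 13·5 + 13·5 + 6·10 + 16·15 + 14·13 = 0
s_21 = 13·0 + 13·5 + 6·5 + 16·10 + 14·15 = 6
s_22 = 13·6 + 13·0 + 6·5 + 16·5 + 14·10 = 5
s_23 = 13·5 + 13·6 + 6·0 + 16·5 + 14·5 = 4
s_24 = 13·4 + 13·5 + 6·6 + 16·0 + 14·5 = 2
s_25 = 13·2 + 13·4 + 6·5 + 16·6 + 14·0 = 0
s_26 = 13·0 + 13·2 + 6·4 + 16·5 + 14·6 = 10
s_27 = 13·10 + 13·0 + 6·2 + 16·4 + 14·5 = 4
s_28 = 13·4 + 13·10 + 6·0 + 16·2 + 14·4 = 15
s_29 = 13·15 + 13·4 + 6·10 + 16·0 + 14·2 = 12
s_30 = 13·12 + 13·15 + 6·4 + 16·10 + 14·0 = 8
s_31 = 13·8 + 13·12 + 6·15 + 16·4 + 14·10 = 10
s_32 = 13·10 + 13·8 + 6·12 + 16·15 + 14·4 = 7
s_33 = 13·7 + 13·10 + 6·8 + 16·12 + 14·15 = 8
s_34 = 13·8 + 13·7 + 6·10 + 16·8 + 14·12 = 7
s_35 = 13·7 + 13·8 + 6·7 + 16·10 + 14·8 = 16
s_36 = 13·16 + 13·7 + 6·8 + 16·7 + 14·10 = 4
s_37 = 13·4 + 13·16 + 6·7 + 16·8 + 14·7 = 1
s_38 = 13·1 + 13·4 + 6·16 + 16·7 + 14·8 = 11
s_39 = 13·11 + 13·1 + 6·4 + 16·16 + 14·7 = 7
s_40 = 13·7 + 13·11 + 6·1 + 16·4 + 14·16 = 1
s_41 = 13·1 + 13·7 + 6·11 + 16·1 + 14·4 = 4
s_42 = 13·4 + 13·1 + 6·7 + 16·11 + 14·1 = 8

8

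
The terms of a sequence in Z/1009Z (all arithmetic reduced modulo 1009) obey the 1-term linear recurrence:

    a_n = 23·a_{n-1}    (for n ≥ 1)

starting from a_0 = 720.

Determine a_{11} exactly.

430

a_1 = 23·720 = 416
a_2 = 23·416 = 487
a_3 = 23·487 = 102
a_4 = 23·102 = 328
a_5 = 23·328 = 481
a_6 = 23·481 = 973
a_7 = 23·973 = 181
a_8 = 23·181 = 127
a_9 = 23·127 = 903
a_10 = 23·903 = 589
a_11 = 23·589 = 430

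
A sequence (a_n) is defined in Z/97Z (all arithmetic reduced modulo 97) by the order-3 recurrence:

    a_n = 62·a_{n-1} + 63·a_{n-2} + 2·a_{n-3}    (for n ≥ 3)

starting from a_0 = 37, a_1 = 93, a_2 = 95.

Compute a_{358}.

61

a_3 = 62·95 + 63·93 + 2·37 = 86
a_4 = 62·86 + 63·95 + 2·93 = 57
a_5 = 62·57 + 63·86 + 2·95 = 24
a_6 = 62·24 + 63·57 + 2·86 = 13
a_7 = 62·13 + 63·24 + 2·57 = 7
a_8 = 62·7 + 63·13 + 2·24 = 40
a_9 = 62·40 + 63·7 + 2·13 = 37
a_10 = 62·37 + 63·40 + 2·7 = 75
a_11 = 62·75 + 63·37 + 2·40 = 77
a_12 = 62·77 + 63·75 + 2·37 = 67
a_13 = 62·67 + 63·77 + 2·75 = 37
a_14 = 62·37 + 63·67 + 2·77 = 73
a_15 = 62·73 + 63·37 + 2·67 = 7
a_16 = 62·7 + 63·73 + 2·37 = 63
a_17 = 62·63 + 63·7 + 2·73 = 31
a_18 = 62·31 + 63·63 + 2·7 = 85
a_19 = 62·85 + 63·31 + 2·63 = 74
a_20 = 62·74 + 63·85 + 2·31 = 14
a_21 = 62·14 + 63·74 + 2·85 = 74
a_22 = 62·74 + 63·14 + 2·74 = 89
a_23 = 62·89 + 63·74 + 2·14 = 23
a_24 = 62·23 + 63·89 + 2·74 = 3
a_25 = 62·3 + 63·23 + 2·89 = 67
a_26 = 62·67 + 63·3 + 2·23 = 24
a_27 = 62·24 + 63·67 + 2·3 = 89
a_28 = 62·89 + 63·24 + 2·67 = 83
a_29 = 62·83 + 63·89 + 2·24 = 34
a_30 = 62·34 + 63·83 + 2·89 = 46
a_31 = 62·46 + 63·34 + 2·83 = 19
a_32 = 62·19 + 63·46 + 2·34 = 70
a_33 = 62·70 + 63·19 + 2·46 = 3
a_34 = 62·3 + 63·70 + 2·19 = 75
a_35 = 62·75 + 63·3 + 2·70 = 32
a_36 = 62·32 + 63·75 + 2·3 = 22
a_37 = 62·22 + 63·32 + 2·75 = 38
a_38 = 62·38 + 63·22 + 2·32 = 23
a_39 = 62·23 + 63·38 + 2·22 = 81
a_40 = 62·81 + 63·23 + 2·38 = 48
a_41 = 62·48 + 63·81 + 2·23 = 74
a_42 = 62·74 + 63·48 + 2·81 = 14
a_43 = 62·14 + 63·74 + 2·48 = 0
a_44 = 62·0 + 63·14 + 2·74 = 60
a_45 = 62·60 + 63·0 + 2·14 = 62
a_46 = 62·62 + 63·60 + 2·0 = 58
a_47 = 62·58 + 63·62 + 2·60 = 56
a_48 = 62·56 + 63·58 + 2·62 = 72
a_49 = 62·72 + 63·56 + 2·58 = 57
a_50 = 62·57 + 63·72 + 2·56 = 34
a_51 = 62·34 + 63·57 + 2·72 = 23
a_52 = 62·23 + 63·34 + 2·57 = 93
a_53 = 62·93 + 63·23 + 2·34 = 8
a_54 = 62·8 + 63·93 + 2·23 = 96
a_55 = 62·96 + 63·8 + 2·93 = 46
a_56 = 62·46 + 63·96 + 2·8 = 89
a_57 = 62·89 + 63·46 + 2·96 = 72
a_58 = 62·72 + 63·89 + 2·46 = 75
a_59 = 62·75 + 63·72 + 2·89 = 52
a_60 = 62·52 + 63·75 + 2·72 = 42
a_61 = 62·42 + 63·52 + 2·75 = 16
a_62 = 62·16 + 63·42 + 2·52 = 56
a_63 = 62·56 + 63·16 + 2·42 = 5
a_64 = 62·5 + 63·56 + 2·16 = 87
a_65 = 62·87 + 63·5 + 2·56 = 1
a_66 = 62·1 + 63·87 + 2·5 = 24
a_67 = 62·24 + 63·1 + 2·87 = 76
a_68 = 62·76 + 63·24 + 2·1 = 18
a_69 = 62·18 + 63·76 + 2·24 = 35
a_70 = 62·35 + 63·18 + 2·76 = 61
a_71 = 62·61 + 63·35 + 2·18 = 9
a_72 = 62·9 + 63·61 + 2·35 = 9
a_73 = 62·9 + 63·9 + 2·61 = 83
a_74 = 62·83 + 63·9 + 2·9 = 8
a_75 = 62·8 + 63·83 + 2·9 = 20
a_76 = 62·20 + 63·8 + 2·83 = 67
a_77 = 62·67 + 63·20 + 2·8 = 95
a_78 = 62·95 + 63·67 + 2·20 = 63
a_79 = 62·63 + 63·95 + 2·67 = 34
a_80 = 62·34 + 63·63 + 2·95 = 59
a_81 = 62·59 + 63·34 + 2·63 = 9
a_82 = 62·9 + 63·59 + 2·34 = 75
a_83 = 62·75 + 63·9 + 2·59 = 0
a_84 = 62·0 + 63·75 + 2·9 = 87
a_85 = 62·87 + 63·0 + 2·75 = 15
a_86 = 62·15 + 63·87 + 2·0 = 9
a_87 = 62·9 + 63·15 + 2·87 = 28
a_88 = 62·28 + 63·9 + 2·15 = 5
a_89 = 62·5 + 63·28 + 2·9 = 55
a_90 = 62·55 + 63·5 + 2·28 = 95
a_91 = 62·95 + 63·55 + 2·5 = 53
a_92 = 62·53 + 63·95 + 2·55 = 69
a_93 = 62·69 + 63·53 + 2·95 = 47
a_94 = 62·47 + 63·69 + 2·53 = 92
a_95 = 62·92 + 63·47 + 2·69 = 73
a_96 = 62·73 + 63·92 + 2·47 = 37
a_97 = 62·37 + 63·73 + 2·92 = 93
a_98 = 62·93 + 63·37 + 2·73 = 95
(a_96, a_97, a_98) = (37, 93, 95) = (a_0, a_1, a_2), so the sequence has period 96.
358 ≡ 70 (mod 96), hence a_358 = a_70 = 61.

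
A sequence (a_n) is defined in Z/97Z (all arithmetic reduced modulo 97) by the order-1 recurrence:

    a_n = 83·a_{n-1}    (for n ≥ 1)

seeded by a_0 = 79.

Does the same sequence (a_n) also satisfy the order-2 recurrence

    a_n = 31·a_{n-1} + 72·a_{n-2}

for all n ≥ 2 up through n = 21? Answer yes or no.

Terms a_0..a_21: 79, 58, 61, 19, 25, 38, 50, 76, 3, 55, 6, 13, 12, 26, 24, 52, 48, 7, 96, 14, 95, 28
n=2: candidate gives 17, actual a_2 = 61 ✗

no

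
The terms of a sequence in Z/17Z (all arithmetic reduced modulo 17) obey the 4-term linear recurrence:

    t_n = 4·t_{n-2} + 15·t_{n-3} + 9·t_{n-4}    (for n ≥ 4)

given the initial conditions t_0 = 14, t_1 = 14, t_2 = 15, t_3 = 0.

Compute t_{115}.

t_4 = 0·0 + 4·15 + 15·14 + 9·14 = 5
t_5 = 0·5 + 4·0 + 15·15 + 9·14 = 11
t_6 = 0·11 + 4·5 + 15·0 + 9·15 = 2
t_7 = 0·2 + 4·11 + 15·5 + 9·0 = 0
t_8 = 0·0 + 4·2 + 15·11 + 9·5 = 14
t_9 = 0·14 + 4·0 + 15·2 + 9·11 = 10
t_10 = 0·10 + 4·14 + 15·0 + 9·2 = 6
t_11 = 0·6 + 4·10 + 15·14 + 9·0 = 12
t_12 = 0·12 + 4·6 + 15·10 + 9·14 = 11
t_13 = 0·11 + 4·12 + 15·6 + 9·10 = 7
t_14 = 0·7 + 4·11 + 15·12 + 9·6 = 6
t_15 = 0·6 + 4·7 + 15·11 + 9·12 = 12
t_16 = 0·12 + 4·6 + 15·7 + 9·11 = 7
t_17 = 0·7 + 4·12 + 15·6 + 9·7 = 14
t_18 = 0·14 + 4·7 + 15·12 + 9·6 = 7
t_19 = 0·7 + 4·14 + 15·7 + 9·12 = 14
t_20 = 0·14 + 4·7 + 15·14 + 9·7 = 12
t_21 = 0·12 + 4·14 + 15·7 + 9·14 = 15
t_22 = 0·15 + 4·12 + 15·14 + 9·7 = 15
t_23 = 0·15 + 4·15 + 15·12 + 9·14 = 9
t_24 = 0·9 + 4·15 + 15·15 + 9·12 = 2
t_25 = 0·2 + 4·9 + 15·15 + 9·15 = 5
t_26 = 0·5 + 4·2 + 15·9 + 9·15 = 6
t_27 = 0·6 + 4·5 + 15·2 + 9·9 = 12
t_28 = 0·12 + 4·6 + 15·5 + 9·2 = 15
t_29 = 0·15 + 4·12 + 15·6 + 9·5 = 13
t_30 = 0·13 + 4·15 + 15·12 + 9·6 = 5
t_31 = 0·5 + 4·13 + 15·15 + 9·12 = 11
t_32 = 0·11 + 4·5 + 15·13 + 9·15 = 10
t_33 = 0·10 + 4·11 + 15·5 + 9·13 = 15
t_34 = 0·15 + 4·10 + 15·11 + 9·5 = 12
t_35 = 0·12 + 4·15 + 15·10 + 9·11 = 3
t_36 = 0·3 + 4·12 + 15·15 + 9·10 = 6
t_37 = 0·6 + 4·3 + 15·12 + 9·15 = 4
t_38 = 0·4 + 4·6 + 15·3 + 9·12 = 7
t_39 = 0·7 + 4·4 + 15·6 + 9·3 = 14
t_40 = 0·14 + 4·7 + 15·4 + 9·6 = 6
t_41 = 0·6 + 4·14 + 15·7 + 9·4 = 10
t_42 = 0·10 + 4·6 + 15·14 + 9·7 = 8
t_43 = 0·8 + 4·10 + 15·6 + 9·14 = 1
t_44 = 0·1 + 4·8 + 15·10 + 9·6 = 15
t_45 = 0·15 + 4·1 + 15·8 + 9·10 = 10
t_46 = 0·10 + 4·15 + 15·1 + 9·8 = 11
t_47 = 0·11 + 4·10 + 15·15 + 9·1 = 2
t_48 = 0·2 + 4·11 + 15·10 + 9·15 = 6
t_49 = 0·6 + 4·2 + 15·11 + 9·10 = 8
t_50 = 0·8 + 4·6 + 15·2 + 9·11 = 0
t_51 = 0·0 + 4·8 + 15·6 + 9·2 = 4
t_52 = 0·4 + 4·0 + 15·8 + 9·6 = 4
t_53 = 0·4 + 4·4 + 15·0 + 9·8 = 3
t_54 = 0·3 + 4·4 + 15·4 + 9·0 = 8
t_55 = 0·8 + 4·3 + 15·4 + 9·4 = 6
t_56 = 0·6 + 4·8 + 15·3 + 9·4 = 11
t_57 = 0·11 + 4·6 + 15·8 + 9·3 = 1
t_58 = 0·1 + 4·11 + 15·6 + 9·8 = 2
t_59 = 0·2 + 4·1 + 15·11 + 9·6 = 2
t_60 = 0·2 + 4·2 + 15·1 + 9·11 = 3
t_61 = 0·3 + 4·2 + 15·2 + 9·1 = 13
t_62 = 0·13 + 4·3 + 15·2 + 9·2 = 9
t_63 = 0·9 + 4·13 + 15·3 + 9·2 = 13
t_64 = 0·13 + 4·9 + 15·13 + 9·3 = 3
t_65 = 0·3 + 4·13 + 15·9 + 9·13 = 15
t_66 = 0·15 + 4·3 + 15·13 + 9·9 = 16
t_67 = 0·16 + 4·15 + 15·3 + 9·13 = 1
t_68 = 0·1 + 4·16 + 15·15 + 9·3 = 10
t_69 = 0·10 + 4·1 + 15·16 + 9·15 = 5
t_70 = 0·5 + 4·10 + 15·1 + 9·16 = 12
t_71 = 0·12 + 4·5 + 15·10 + 9·1 = 9
t_72 = 0·9 + 4·12 + 15·5 + 9·10 = 9
t_73 = 0·9 + 4·9 + 15·12 + 9·5 = 6
t_74 = 0·6 + 4·9 + 15·9 + 9·12 = 7
t_75 = 0·7 + 4·6 + 15·9 + 9·9 = 2
t_76 = 0·2 + 4·7 + 15·6 + 9·9 = 12
t_77 = 0·12 + 4·2 + 15·7 + 9·6 = 14
t_78 = 0·14 + 4·12 + 15·2 + 9·7 = 5
t_79 = 0·5 + 4·14 + 15·12 + 9·2 = 16
t_80 = 0·16 + 4·5 + 15·14 + 9·12 = 15
t_81 = 0·15 + 4·16 + 15·5 + 9·14 = 10
t_82 = 0·10 + 4·15 + 15·16 + 9·5 = 5
t_83 = 0·5 + 4·10 + 15·15 + 9·16 = 1
t_84 = 0·1 + 4·5 + 15·10 + 9·15 = 16
t_85 = 0·16 + 4·1 + 15·5 + 9·10 = 16
t_86 = 0·16 + 4·16 + 15·1 + 9·5 = 5
t_87 = 0·5 + 4·16 + 15·16 + 9·1 = 7
t_88 = 0·7 + 4·5 + 15·16 + 9·16 = 13
t_89 = 0·13 + 4·7 + 15·5 + 9·16 = 9
t_90 = 0·9 + 4·13 + 15·7 + 9·5 = 15
t_91 = 0·15 + 4·9 + 15·13 + 9·7 = 5
t_92 = 0·5 + 4·15 + 15·9 + 9·13 = 6
t_93 = 0·6 + 4·5 + 15·15 + 9·9 = 3
t_94 = 0·3 + 4·6 + 15·5 + 9·15 = 13
t_95 = 0·13 + 4·3 + 15·6 + 9·5 = 11
t_96 = 0·11 + 4·13 + 15·3 + 9·6 = 15
t_97 = 0·15 + 4·11 + 15·13 + 9·3 = 11
t_98 = 0·11 + 4·15 + 15·11 + 9·13 = 2
t_99 = 0·2 + 4·11 + 15·15 + 9·11 = 11
t_100 = 0·11 + 4·2 + 15·11 + 9·15 = 2
t_101 = 0·2 + 4·11 + 15·2 + 9·11 = 3
t_102 = 0·3 + 4·2 + 15·11 + 9·2 = 4
t_103 = 0·4 + 4·3 + 15·2 + 9·11 = 5
t_104 = 0·5 + 4·4 + 15·3 + 9·2 = 11
t_105 = 0·11 + 4·5 + 15·4 + 9·3 = 5
t_106 = 0·5 + 4·11 + 15·5 + 9·4 = 2
t_107 = 0·2 + 4·5 + 15·11 + 9·5 = 9
t_108 = 0·9 + 4·2 + 15·5 + 9·11 = 12
t_109 = 0·12 + 4·9 + 15·2 + 9·5 = 9
t_110 = 0·9 + 4·12 + 15·9 + 9·2 = 14
t_111 = 0·14 + 4·9 + 15·12 + 9·9 = 8
t_112 = 0·8 + 4·14 + 15·9 + 9·12 = 10
t_113 = 0·10 + 4·8 + 15·14 + 9·9 = 0
t_114 = 0·0 + 4·10 + 15·8 + 9·14 = 14
t_115 = 0·14 + 4·0 + 15·10 + 9·8 = 1

1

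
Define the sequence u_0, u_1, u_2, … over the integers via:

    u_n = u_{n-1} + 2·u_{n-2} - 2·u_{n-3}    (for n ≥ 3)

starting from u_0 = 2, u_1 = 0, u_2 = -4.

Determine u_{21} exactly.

u_3 = 1·-4 + 2·0 + -2·2 = -8
u_4 = 1·-8 + 2·-4 + -2·0 = -16
u_5 = 1·-16 + 2·-8 + -2·-4 = -24
u_6 = 1·-24 + 2·-16 + -2·-8 = -40
u_7 = 1·-40 + 2·-24 + -2·-16 = -56
u_8 = 1·-56 + 2·-40 + -2·-24 = -88
u_9 = 1·-88 + 2·-56 + -2·-40 = -120
u_10 = 1·-120 + 2·-88 + -2·-56 = -184
u_11 = 1·-184 + 2·-120 + -2·-88 = -248
u_12 = 1·-248 + 2·-184 + -2·-120 = -376
u_13 = 1·-376 + 2·-248 + -2·-184 = -504
u_14 = 1·-504 + 2·-376 + -2·-248 = -760
u_15 = 1·-760 + 2·-504 + -2·-376 = -1016
u_16 = 1·-1016 + 2·-760 + -2·-504 = -1528
u_17 = 1·-1528 + 2·-1016 + -2·-760 = -2040
u_18 = 1·-2040 + 2·-1528 + -2·-1016 = -3064
u_19 = 1·-3064 + 2·-2040 + -2·-1528 = -4088
u_20 = 1·-4088 + 2·-3064 + -2·-2040 = -6136
u_21 = 1·-6136 + 2·-4088 + -2·-3064 = -8184

-8184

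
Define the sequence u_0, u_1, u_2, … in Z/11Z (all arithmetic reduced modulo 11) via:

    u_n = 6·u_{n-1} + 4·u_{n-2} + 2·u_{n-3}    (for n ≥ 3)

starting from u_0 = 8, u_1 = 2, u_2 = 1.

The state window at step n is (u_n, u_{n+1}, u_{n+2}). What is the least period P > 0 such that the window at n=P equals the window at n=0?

120

n=0: window = (8, 2, 1)
n=1: window = (2, 1, 8)
n=2: window = (1, 8, 1)
n=3: window = (8, 1, 7)
n=4: window = (1, 7, 7)
n=5: window = (7, 7, 6)
n=6: window = (7, 6, 1)
n=7: window = (6, 1, 0)
n=8: window = (1, 0, 5)
n=9: window = (0, 5, 10)
n=10: window = (5, 10, 3)
n=11: window = (10, 3, 2)
n=12: window = (3, 2, 0)
n=13: window = (2, 0, 3)
n=14: window = (0, 3, 0)
n=15: window = (3, 0, 1)
n=16: window = (0, 1, 1)
n=17: window = (1, 1, 10)
n=18: window = (1, 10, 0)
n=19: window = (10, 0, 9)
n=20: window = (0, 9, 8)
n=21: window = (9, 8, 7)
n=22: window = (8, 7, 4)
n=23: window = (7, 4, 2)
n=24: window = (4, 2, 9)
n=25: window = (2, 9, 4)
n=26: window = (9, 4, 9)
n=27: window = (4, 9, 0)
n=28: window = (9, 0, 0)
n=29: window = (0, 0, 7)
n=30: window = (0, 7, 9)
n=31: window = (7, 9, 5)
n=32: window = (9, 5, 3)
n=33: window = (5, 3, 1)
n=34: window = (3, 1, 6)
n=35: window = (1, 6, 2)
n=36: window = (6, 2, 5)
n=37: window = (2, 5, 6)
n=38: window = (5, 6, 5)
n=39: window = (6, 5, 9)
n=40: window = (5, 9, 9)
…
n=118: window = (9, 6, 8)
n=119: window = (6, 8, 2)
n=120: window = (8, 2, 1)
window at n=120 equals window at n=0 → period = 120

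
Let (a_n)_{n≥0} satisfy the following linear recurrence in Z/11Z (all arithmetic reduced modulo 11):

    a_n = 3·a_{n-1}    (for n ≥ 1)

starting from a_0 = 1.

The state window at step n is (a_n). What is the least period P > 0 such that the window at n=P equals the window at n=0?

n=0: window = (1)
n=1: window = (3)
n=2: window = (9)
n=3: window = (5)
n=4: window = (4)
n=5: window = (1)
window at n=5 equals window at n=0 → period = 5

5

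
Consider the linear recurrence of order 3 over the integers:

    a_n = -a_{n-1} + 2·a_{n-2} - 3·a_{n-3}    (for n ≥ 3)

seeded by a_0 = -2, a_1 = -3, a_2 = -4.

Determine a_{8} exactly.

a_3 = -1·-4 + 2·-3 + -3·-2 = 4
a_4 = -1·4 + 2·-4 + -3·-3 = -3
a_5 = -1·-3 + 2·4 + -3·-4 = 23
a_6 = -1·23 + 2·-3 + -3·4 = -41
a_7 = -1·-41 + 2·23 + -3·-3 = 96
a_8 = -1·96 + 2·-41 + -3·23 = -247

-247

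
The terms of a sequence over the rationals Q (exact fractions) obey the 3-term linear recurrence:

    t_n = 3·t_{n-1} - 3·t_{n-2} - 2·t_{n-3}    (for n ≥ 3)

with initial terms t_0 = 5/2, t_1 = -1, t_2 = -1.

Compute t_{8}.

t_3 = 3·-1 + -3·-1 + -2·5/2 = -5
t_4 = 3·-5 + -3·-1 + -2·-1 = -10
t_5 = 3·-10 + -3·-5 + -2·-1 = -13
t_6 = 3·-13 + -3·-10 + -2·-5 = 1
t_7 = 3·1 + -3·-13 + -2·-10 = 62
t_8 = 3·62 + -3·1 + -2·-13 = 209

209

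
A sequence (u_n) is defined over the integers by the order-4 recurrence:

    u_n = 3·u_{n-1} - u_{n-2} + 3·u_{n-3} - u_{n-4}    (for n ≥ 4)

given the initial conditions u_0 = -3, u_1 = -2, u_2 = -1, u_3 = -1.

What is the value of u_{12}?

u_4 = 3·-1 + -1·-1 + 3·-2 + -1·-3 = -5
u_5 = 3·-5 + -1·-1 + 3·-1 + -1·-2 = -15
u_6 = 3·-15 + -1·-5 + 3·-1 + -1·-1 = -42
u_7 = 3·-42 + -1·-15 + 3·-5 + -1·-1 = -125
u_8 = 3·-125 + -1·-42 + 3·-15 + -1·-5 = -373
u_9 = 3·-373 + -1·-125 + 3·-42 + -1·-15 = -1105
u_10 = 3·-1105 + -1·-373 + 3·-125 + -1·-42 = -3275
u_11 = 3·-3275 + -1·-1105 + 3·-373 + -1·-125 = -9714
u_12 = 3·-9714 + -1·-3275 + 3·-1105 + -1·-373 = -28809

-28809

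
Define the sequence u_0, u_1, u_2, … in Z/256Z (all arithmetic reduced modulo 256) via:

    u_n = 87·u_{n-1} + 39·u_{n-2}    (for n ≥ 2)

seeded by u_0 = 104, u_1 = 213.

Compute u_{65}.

123

u_2 = 87·213 + 39·104 = 59
u_3 = 87·59 + 39·213 = 128
u_4 = 87·128 + 39·59 = 125
u_5 = 87·125 + 39·128 = 251
u_6 = 87·251 + 39·125 = 88
u_7 = 87·88 + 39·251 = 37
u_8 = 87·37 + 39·88 = 251
u_9 = 87·251 + 39·37 = 240
u_10 = 87·240 + 39·251 = 205
u_11 = 87·205 + 39·240 = 59
u_12 = 87·59 + 39·205 = 72
u_13 = 87·72 + 39·59 = 117
u_14 = 87·117 + 39·72 = 187
u_15 = 87·187 + 39·117 = 96
u_16 = 87·96 + 39·187 = 29
u_17 = 87·29 + 39·96 = 123
u_18 = 87·123 + 39·29 = 56
u_19 = 87·56 + 39·123 = 197
u_20 = 87·197 + 39·56 = 123
u_21 = 87·123 + 39·197 = 208
u_22 = 87·208 + 39·123 = 109
u_23 = 87·109 + 39·208 = 187
u_24 = 87·187 + 39·109 = 40
u_25 = 87·40 + 39·187 = 21
u_26 = 87·21 + 39·40 = 59
u_27 = 87·59 + 39·21 = 64
u_28 = 87·64 + 39·59 = 189
u_29 = 87·189 + 39·64 = 251
u_30 = 87·251 + 39·189 = 24
u_31 = 87·24 + 39·251 = 101
u_32 = 87·101 + 39·24 = 251
u_33 = 87·251 + 39·101 = 176
u_34 = 87·176 + 39·251 = 13
u_35 = 87·13 + 39·176 = 59
u_36 = 87·59 + 39·13 = 8
u_37 = 87·8 + 39·59 = 181
u_38 = 87·181 + 39·8 = 187
u_39 = 87·187 + 39·181 = 32
u_40 = 87·32 + 39·187 = 93
u_41 = 87·93 + 39·32 = 123
u_42 = 87·123 + 39·93 = 248
u_43 = 87·248 + 39·123 = 5
u_44 = 87·5 + 39·248 = 123
u_45 = 87·123 + 39·5 = 144
u_46 = 87·144 + 39·123 = 173
u_47 = 87·173 + 39·144 = 187
u_48 = 87·187 + 39·173 = 232
u_49 = 87·232 + 39·187 = 85
u_50 = 87·85 + 39·232 = 59
u_51 = 87·59 + 39·85 = 0
u_52 = 87·0 + 39·59 = 253
u_53 = 87·253 + 39·0 = 251
u_54 = 87·251 + 39·253 = 216
u_55 = 87·216 + 39·251 = 165
u_56 = 87·165 + 39·216 = 251
u_57 = 87·251 + 39·165 = 112
u_58 = 87·112 + 39·251 = 77
u_59 = 87·77 + 39·112 = 59
u_60 = 87·59 + 39·77 = 200
u_61 = 87·200 + 39·59 = 245
u_62 = 87·245 + 39·200 = 187
u_63 = 87·187 + 39·245 = 224
u_64 = 87·224 + 39·187 = 157
u_65 = 87·157 + 39·224 = 123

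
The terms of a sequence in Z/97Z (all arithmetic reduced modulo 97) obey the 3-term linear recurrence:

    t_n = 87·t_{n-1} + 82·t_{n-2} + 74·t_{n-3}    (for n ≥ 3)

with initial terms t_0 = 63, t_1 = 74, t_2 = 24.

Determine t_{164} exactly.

t_3 = 87·24 + 82·74 + 74·63 = 14
t_4 = 87·14 + 82·24 + 74·74 = 29
t_5 = 87·29 + 82·14 + 74·24 = 15
t_6 = 87·15 + 82·29 + 74·14 = 63
t_7 = 87·63 + 82·15 + 74·29 = 30
t_8 = 87·30 + 82·63 + 74·15 = 59
Continuing the recurrence:
  t_9 = 33;  t_10 = 35;  t_11 = 29;  t_12 = 75;  t_13 = 47;  t_14 = 66
  t_15 = 14;  t_16 = 20;  t_17 = 12;  t_18 = 34;  t_19 = 87;  t_20 = 90
  t_21 = 20;  t_22 = 38;  t_23 = 63;  t_24 = 86;  t_25 = 37;  t_26 = 92
  t_27 = 39;  t_28 = 95;  t_29 = 35;  t_30 = 44;  t_31 = 51;  t_32 = 62
  t_33 = 28;  t_34 = 42;  t_35 = 62;  t_36 = 46;  t_37 = 69;  t_38 = 7
  t_39 = 68;  t_40 = 53;  t_41 = 35;  t_42 = 7;  t_43 = 29;  t_44 = 61
  t_45 = 55;  t_46 = 2;  t_47 = 80;  t_48 = 39;  t_49 = 13;  t_50 = 64
  t_51 = 14;  t_52 = 56;  t_53 = 86;  t_54 = 15;  t_55 = 85;  t_56 = 51
  t_57 = 4;  t_58 = 53;  t_59 = 80;  t_60 = 59;  t_61 = 95;  t_62 = 11
  t_63 = 18;  t_64 = 89;  t_65 = 42;  t_66 = 62;  t_67 = 1;  t_68 = 34
  t_69 = 62;  t_70 = 11;  t_71 = 21;  t_72 = 42;  t_73 = 79;  t_74 = 37
  t_75 = 1;  t_76 = 43;  t_77 = 62;  t_78 = 70;  t_79 = 0;  t_80 = 46
  t_81 = 64;  t_82 = 28;  t_83 = 30;  t_84 = 39;  t_85 = 68;  t_86 = 82
  t_87 = 76;  t_88 = 35;  t_89 = 19;  t_90 = 59;  t_91 = 66;  t_92 = 55
  t_93 = 13;  t_94 = 49;  t_95 = 87;  t_96 = 36;  t_97 = 21;  t_98 = 62
  t_99 = 80;  t_100 = 18;  t_101 = 7;  t_102 = 51;  t_103 = 38;  t_104 = 52
  t_105 = 65;  t_106 = 24;  t_107 = 14;  t_108 = 42;  t_109 = 79;  t_110 = 4
  t_111 = 40;  t_112 = 51;  t_113 = 59;  t_114 = 53;  t_115 = 31;  t_116 = 60
  t_117 = 44;  t_118 = 81;  t_119 = 60;  t_120 = 83;  t_121 = 93;  t_122 = 34
  t_123 = 42;  t_124 = 35;  t_125 = 81;  t_126 = 27;  t_127 = 38;  t_128 = 68
  t_129 = 69;  t_130 = 35;  t_131 = 58;  t_132 = 24;  t_133 = 25;  t_134 = 93
  t_135 = 83;  t_136 = 13;  t_137 = 75;  t_138 = 56;  t_139 = 53;  t_140 = 9
  t_141 = 58;  t_142 = 6;  t_143 = 27;  t_144 = 52;  t_145 = 4;  t_146 = 14
  t_147 = 59;  t_148 = 78;  t_149 = 50;  t_150 = 77;  t_151 = 81;  t_152 = 86
  t_153 = 34;  t_154 = 96;  t_155 = 44;  t_156 = 54;  t_157 = 84;  t_158 = 54
  t_159 = 62;  t_160 = 33;  t_161 = 20;  t_162 = 13
t_163 = 87·13 + 82·20 + 74·33 = 72
t_164 = 87·72 + 82·13 + 74·20 = 80

80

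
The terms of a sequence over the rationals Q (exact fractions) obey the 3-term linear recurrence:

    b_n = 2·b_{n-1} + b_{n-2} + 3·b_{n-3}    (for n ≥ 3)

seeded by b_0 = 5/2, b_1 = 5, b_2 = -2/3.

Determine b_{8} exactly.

b_3 = 2·-2/3 + 1·5 + 3·5/2 = 67/6
b_4 = 2·67/6 + 1·-2/3 + 3·5 = 110/3
b_5 = 2·110/3 + 1·67/6 + 3·-2/3 = 165/2
b_6 = 2·165/2 + 1·110/3 + 3·67/6 = 1411/6
b_7 = 2·1411/6 + 1·165/2 + 3·110/3 = 3977/6
b_8 = 2·3977/6 + 1·1411/6 + 3·165/2 = 5425/3

5425/3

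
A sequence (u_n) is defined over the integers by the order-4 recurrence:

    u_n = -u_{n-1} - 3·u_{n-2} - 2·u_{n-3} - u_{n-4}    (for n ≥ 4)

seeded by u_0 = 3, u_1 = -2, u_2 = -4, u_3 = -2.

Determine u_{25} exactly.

u_4 = -1·-2 + -3·-4 + -2·-2 + -1·3 = 15
u_5 = -1·15 + -3·-2 + -2·-4 + -1·-2 = 1
u_6 = -1·1 + -3·15 + -2·-2 + -1·-4 = -38
u_7 = -1·-38 + -3·1 + -2·15 + -1·-2 = 7
u_8 = -1·7 + -3·-38 + -2·1 + -1·15 = 90
u_9 = -1·90 + -3·7 + -2·-38 + -1·1 = -36
u_10 = -1·-36 + -3·90 + -2·7 + -1·-38 = -210
u_11 = -1·-210 + -3·-36 + -2·90 + -1·7 = 131
u_12 = -1·131 + -3·-210 + -2·-36 + -1·90 = 481
u_13 = -1·481 + -3·131 + -2·-210 + -1·-36 = -418
u_14 = -1·-418 + -3·481 + -2·131 + -1·-210 = -1077
u_15 = -1·-1077 + -3·-418 + -2·481 + -1·131 = 1238
u_16 = -1·1238 + -3·-1077 + -2·-418 + -1·481 = 2348
u_17 = -1·2348 + -3·1238 + -2·-1077 + -1·-418 = -3490
u_18 = -1·-3490 + -3·2348 + -2·1238 + -1·-1077 = -4953
u_19 = -1·-4953 + -3·-3490 + -2·2348 + -1·1238 = 9489
u_20 = -1·9489 + -3·-4953 + -2·-3490 + -1·2348 = 10002
u_21 = -1·10002 + -3·9489 + -2·-4953 + -1·-3490 = -25073
u_22 = -1·-25073 + -3·10002 + -2·9489 + -1·-4953 = -18958
u_23 = -1·-18958 + -3·-25073 + -2·10002 + -1·9489 = 64684
u_24 = -1·64684 + -3·-18958 + -2·-25073 + -1·10002 = 32334
u_25 = -1·32334 + -3·64684 + -2·-18958 + -1·-25073 = -163397

-163397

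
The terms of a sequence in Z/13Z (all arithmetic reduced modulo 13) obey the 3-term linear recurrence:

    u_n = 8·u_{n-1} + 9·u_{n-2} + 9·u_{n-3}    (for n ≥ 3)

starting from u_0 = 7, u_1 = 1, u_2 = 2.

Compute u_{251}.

u_3 = 8·2 + 9·1 + 9·7 = 10
u_4 = 8·10 + 9·2 + 9·1 = 3
u_5 = 8·3 + 9·10 + 9·2 = 2
u_6 = 8·2 + 9·3 + 9·10 = 3
u_7 = 8·3 + 9·2 + 9·3 = 4
u_8 = 8·4 + 9·3 + 9·2 = 12
Continuing the recurrence:
  u_9 = 3;  u_10 = 12;  u_11 = 10;  u_12 = 7;  u_13 = 7;  u_14 = 1
  u_15 = 4;  u_16 = 0;  u_17 = 6;  u_18 = 6;  u_19 = 11;  u_20 = 1
  u_21 = 5;  u_22 = 5;  u_23 = 3;  u_24 = 10;  u_25 = 9;  u_26 = 7
  u_27 = 6;  u_28 = 10;  u_29 = 2;  u_30 = 4;  u_31 = 10;  u_32 = 4
  u_33 = 2;  u_34 = 12;  u_35 = 7;  u_36 = 0;  u_37 = 2;  u_38 = 1
  u_39 = 0;  u_40 = 1;  u_41 = 4;  u_42 = 2;  u_43 = 9;  u_44 = 9
  u_45 = 2;  u_46 = 9;  u_47 = 2;  u_48 = 11;  u_49 = 5;  u_50 = 1
  u_51 = 9;  u_52 = 9;  u_53 = 6;  u_54 = 2;  u_55 = 8;  u_56 = 6
  u_57 = 8;  u_58 = 8;  u_59 = 8;  u_60 = 0;  u_61 = 1;  u_62 = 2
  u_63 = 12;  u_64 = 6;  u_65 = 5;  u_66 = 7;  u_67 = 12;  u_68 = 9
  u_69 = 9;  u_70 = 1;  u_71 = 1;  u_72 = 7;  u_73 = 9;  u_74 = 1
  u_75 = 9;  u_76 = 6;  u_77 = 8;  u_78 = 4;  u_79 = 2;  u_80 = 7
  u_81 = 6;  u_82 = 12;  u_83 = 5;  u_84 = 7;  u_85 = 1;  u_86 = 12
  u_87 = 12;  u_88 = 5;  u_89 = 9;  u_90 = 4;  u_91 = 2;  u_92 = 3
  u_93 = 0;  u_94 = 6;  u_95 = 10;  u_96 = 4;  u_97 = 7;  u_98 = 0
  u_99 = 8;  u_100 = 10;  u_101 = 9;  u_102 = 0;  u_103 = 2;  u_104 = 6
  u_105 = 1;  u_106 = 2;  u_107 = 1;  u_108 = 9;  u_109 = 8;  u_110 = 11
  u_111 = 7;  u_112 = 6;  u_113 = 2;  u_114 = 3;  u_115 = 5;  u_116 = 7
  u_117 = 11;  u_118 = 1;  u_119 = 1;  u_120 = 12;  u_121 = 10;  u_122 = 2
  u_123 = 6;  u_124 = 0;  u_125 = 7;  u_126 = 6;  u_127 = 7;  u_128 = 4
  u_129 = 6;  u_130 = 4;  u_131 = 5;  u_132 = 0;  u_133 = 3;  u_134 = 4
  u_135 = 7;  u_136 = 2;  u_137 = 11;  u_138 = 0;  u_139 = 0;  u_140 = 8
  u_141 = 12;  u_142 = 12;  u_143 = 3;  u_144 = 6;  u_145 = 1;  u_146 = 11
  u_147 = 8;  u_148 = 3;  u_149 = 0;  u_150 = 8;  u_151 = 0;  u_152 = 7
  u_153 = 11;  u_154 = 8;  u_155 = 5;  u_156 = 3;  u_157 = 11;  u_158 = 4
  u_159 = 2;  u_160 = 8;  u_161 = 1;  u_162 = 7;  u_163 = 7;  u_164 = 11
  u_165 = 6;  u_166 = 2;  u_167 = 0;  u_168 = 7;  u_169 = 9;  u_170 = 5
  u_171 = 2;  u_172 = 12;  u_173 = 3;  u_174 = 7;  u_175 = 9;  u_176 = 6
  u_177 = 10;  u_178 = 7;  u_179 = 5;  u_180 = 11;  u_181 = 1;  u_182 = 9
  u_183 = 11;  u_184 = 9;  u_185 = 5;  u_186 = 12;  u_187 = 1;  u_188 = 5
  u_189 = 1;  u_190 = 10;  u_191 = 4;  u_192 = 1;  u_193 = 4;  u_194 = 12
  u_195 = 11;  u_196 = 11;  u_197 = 9;  u_198 = 10;  u_199 = 0;  u_200 = 2
  u_201 = 2;  u_202 = 8;  u_203 = 9;  u_204 = 6;  u_205 = 6;  u_206 = 1
  u_207 = 12;  u_208 = 3;  u_209 = 11;  u_210 = 2;  u_211 = 12;  u_212 = 5
  u_213 = 10;  u_214 = 12;  u_215 = 10;  u_216 = 5;  u_217 = 4;  u_218 = 11
  u_219 = 0;  u_220 = 5;  u_221 = 9;  u_222 = 0;  u_223 = 9;  u_224 = 10
  u_225 = 5;  u_226 = 3;  u_227 = 3;  u_228 = 5;  u_229 = 3;  u_230 = 5
  u_231 = 8;  u_232 = 6;  u_233 = 9;  u_234 = 3;  u_235 = 3;  u_236 = 2
  u_237 = 5;  u_238 = 7;  u_239 = 2;  u_240 = 7;  u_241 = 7;  u_242 = 7
  u_243 = 0;  u_244 = 9;  u_245 = 5;  u_246 = 4;  u_247 = 2;  u_248 = 6
  u_249 = 11
u_250 = 8·11 + 9·6 + 9·2 = 4
u_251 = 8·4 + 9·11 + 9·6 = 3

3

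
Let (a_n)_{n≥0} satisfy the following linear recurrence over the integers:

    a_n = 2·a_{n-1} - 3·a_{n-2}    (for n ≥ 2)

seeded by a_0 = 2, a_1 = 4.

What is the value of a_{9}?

-44

a_2 = 2·4 + -3·2 = 2
a_3 = 2·2 + -3·4 = -8
a_4 = 2·-8 + -3·2 = -22
a_5 = 2·-22 + -3·-8 = -20
a_6 = 2·-20 + -3·-22 = 26
a_7 = 2·26 + -3·-20 = 112
a_8 = 2·112 + -3·26 = 146
a_9 = 2·146 + -3·112 = -44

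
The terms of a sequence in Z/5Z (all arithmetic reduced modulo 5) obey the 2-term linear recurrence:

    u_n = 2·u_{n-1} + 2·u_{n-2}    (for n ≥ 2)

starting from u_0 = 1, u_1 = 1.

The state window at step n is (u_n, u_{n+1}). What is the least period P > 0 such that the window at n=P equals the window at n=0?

24

n=0: window = (1, 1)
n=1: window = (1, 4)
n=2: window = (4, 0)
n=3: window = (0, 3)
n=4: window = (3, 1)
n=5: window = (1, 3)
n=6: window = (3, 3)
n=7: window = (3, 2)
n=8: window = (2, 0)
n=9: window = (0, 4)
n=10: window = (4, 3)
n=11: window = (3, 4)
n=12: window = (4, 4)
n=13: window = (4, 1)
n=14: window = (1, 0)
n=15: window = (0, 2)
n=16: window = (2, 4)
n=17: window = (4, 2)
n=18: window = (2, 2)
n=19: window = (2, 3)
n=20: window = (3, 0)
n=21: window = (0, 1)
n=22: window = (1, 2)
n=23: window = (2, 1)
n=24: window = (1, 1)
window at n=24 equals window at n=0 → period = 24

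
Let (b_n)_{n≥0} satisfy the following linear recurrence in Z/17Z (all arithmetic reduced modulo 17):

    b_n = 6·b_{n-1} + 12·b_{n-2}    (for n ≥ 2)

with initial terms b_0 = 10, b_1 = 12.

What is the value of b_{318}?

b_2 = 6·12 + 12·10 = 5
b_3 = 6·5 + 12·12 = 4
b_4 = 6·4 + 12·5 = 16
b_5 = 6·16 + 12·4 = 8
b_6 = 6·8 + 12·16 = 2
b_7 = 6·2 + 12·8 = 6
b_8 = 6·6 + 12·2 = 9
b_9 = 6·9 + 12·6 = 7
b_10 = 6·7 + 12·9 = 14
b_11 = 6·14 + 12·7 = 15
b_12 = 6·15 + 12·14 = 3
b_13 = 6·3 + 12·15 = 11
b_14 = 6·11 + 12·3 = 0
b_15 = 6·0 + 12·11 = 13
b_16 = 6·13 + 12·0 = 10
b_17 = 6·10 + 12·13 = 12
(b_16, b_17) = (10, 12) = (b_0, b_1), so the sequence has period 16.
318 ≡ 14 (mod 16), hence b_318 = b_14 = 0.

0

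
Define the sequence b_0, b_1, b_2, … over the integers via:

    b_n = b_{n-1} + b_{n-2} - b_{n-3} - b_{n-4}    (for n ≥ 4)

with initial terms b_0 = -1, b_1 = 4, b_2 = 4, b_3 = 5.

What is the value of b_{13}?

-7

b_4 = 1·5 + 1·4 + -1·4 + -1·-1 = 6
b_5 = 1·6 + 1·5 + -1·4 + -1·4 = 3
b_6 = 1·3 + 1·6 + -1·5 + -1·4 = 0
b_7 = 1·0 + 1·3 + -1·6 + -1·5 = -8
b_8 = 1·-8 + 1·0 + -1·3 + -1·6 = -17
b_9 = 1·-17 + 1·-8 + -1·0 + -1·3 = -28
b_10 = 1·-28 + 1·-17 + -1·-8 + -1·0 = -37
b_11 = 1·-37 + 1·-28 + -1·-17 + -1·-8 = -40
b_12 = 1·-40 + 1·-37 + -1·-28 + -1·-17 = -32
b_13 = 1·-32 + 1·-40 + -1·-37 + -1·-28 = -7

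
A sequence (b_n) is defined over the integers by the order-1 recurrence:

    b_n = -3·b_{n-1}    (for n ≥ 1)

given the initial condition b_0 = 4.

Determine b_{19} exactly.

-4649045868

b_1 = -3·4 = -12
b_2 = -3·-12 = 36
b_3 = -3·36 = -108
b_4 = -3·-108 = 324
b_5 = -3·324 = -972
b_6 = -3·-972 = 2916
b_7 = -3·2916 = -8748
b_8 = -3·-8748 = 26244
b_9 = -3·26244 = -78732
b_10 = -3·-78732 = 236196
b_11 = -3·236196 = -708588
b_12 = -3·-708588 = 2125764
b_13 = -3·2125764 = -6377292
b_14 = -3·-6377292 = 19131876
b_15 = -3·19131876 = -57395628
b_16 = -3·-57395628 = 172186884
b_17 = -3·172186884 = -516560652
b_18 = -3·-516560652 = 1549681956
b_19 = -3·1549681956 = -4649045868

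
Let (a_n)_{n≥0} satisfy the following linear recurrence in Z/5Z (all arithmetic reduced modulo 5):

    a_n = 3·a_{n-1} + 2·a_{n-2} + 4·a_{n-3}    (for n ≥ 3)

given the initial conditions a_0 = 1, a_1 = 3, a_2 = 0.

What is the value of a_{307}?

a_3 = 3·0 + 2·3 + 4·1 = 0
a_4 = 3·0 + 2·0 + 4·3 = 2
a_5 = 3·2 + 2·0 + 4·0 = 1
a_6 = 3·1 + 2·2 + 4·0 = 2
a_7 = 3·2 + 2·1 + 4·2 = 1
a_8 = 3·1 + 2·2 + 4·1 = 1
a_9 = 3·1 + 2·1 + 4·2 = 3
a_10 = 3·3 + 2·1 + 4·1 = 0
(a_8, a_9, a_10) = (1, 3, 0) = (a_0, a_1, a_2), so the sequence has period 8.
307 ≡ 3 (mod 8), hence a_307 = a_3 = 0.

0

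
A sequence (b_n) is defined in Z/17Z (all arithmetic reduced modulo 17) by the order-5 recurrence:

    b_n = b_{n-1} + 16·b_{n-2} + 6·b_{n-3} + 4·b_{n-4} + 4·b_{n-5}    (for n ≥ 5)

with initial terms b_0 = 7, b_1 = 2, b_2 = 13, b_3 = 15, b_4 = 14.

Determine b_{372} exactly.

4

b_5 = 1·14 + 16·15 + 6·13 + 4·2 + 4·7 = 11
b_6 = 1·11 + 16·14 + 6·15 + 4·13 + 4·2 = 11
b_7 = 1·11 + 16·11 + 6·14 + 4·15 + 4·13 = 9
b_8 = 1·9 + 16·11 + 6·11 + 4·14 + 4·15 = 10
b_9 = 1·10 + 16·9 + 6·11 + 4·11 + 4·14 = 14
b_10 = 1·14 + 16·10 + 6·9 + 4·11 + 4·11 = 10
b_11 = 1·10 + 16·14 + 6·10 + 4·9 + 4·11 = 0
b_12 = 1·0 + 16·10 + 6·14 + 4·10 + 4·9 = 14
b_13 = 1·14 + 16·0 + 6·10 + 4·14 + 4·10 = 0
b_14 = 1·0 + 16·14 + 6·0 + 4·10 + 4·14 = 14
b_15 = 1·14 + 16·0 + 6·14 + 4·0 + 4·10 = 2
b_16 = 1·2 + 16·14 + 6·0 + 4·14 + 4·0 = 10
b_17 = 1·10 + 16·2 + 6·14 + 4·0 + 4·14 = 12
b_18 = 1·12 + 16·10 + 6·2 + 4·14 + 4·0 = 2
b_19 = 1·2 + 16·12 + 6·10 + 4·2 + 4·14 = 12
b_20 = 1·12 + 16·2 + 6·12 + 4·10 + 4·2 = 11
b_21 = 1·11 + 16·12 + 6·2 + 4·12 + 4·10 = 14
b_22 = 1·14 + 16·11 + 6·12 + 4·2 + 4·12 = 12
b_23 = 1·12 + 16·14 + 6·11 + 4·12 + 4·2 = 1
b_24 = 1·1 + 16·12 + 6·14 + 4·11 + 4·12 = 12
b_25 = 1·12 + 16·1 + 6·12 + 4·14 + 4·11 = 13
b_26 = 1·13 + 16·12 + 6·1 + 4·12 + 4·14 = 9
b_27 = 1·9 + 16·13 + 6·12 + 4·1 + 4·12 = 1
b_28 = 1·1 + 16·9 + 6·13 + 4·12 + 4·1 = 3
b_29 = 1·3 + 16·1 + 6·9 + 4·13 + 4·12 = 3
b_30 = 1·3 + 16·3 + 6·1 + 4·9 + 4·13 = 9
b_31 = 1·9 + 16·3 + 6·3 + 4·1 + 4·9 = 13
b_32 = 1·13 + 16·9 + 6·3 + 4·3 + 4·1 = 4
b_33 = 1·4 + 16·13 + 6·9 + 4·3 + 4·3 = 1
b_34 = 1·1 + 16·4 + 6·13 + 4·9 + 4·3 = 4
b_35 = 1·4 + 16·1 + 6·4 + 4·13 + 4·9 = 13
b_36 = 1·13 + 16·4 + 6·1 + 4·4 + 4·13 = 15
b_37 = 1·15 + 16·13 + 6·4 + 4·1 + 4·4 = 12
b_38 = 1·12 + 16·15 + 6·13 + 4·4 + 4·1 = 10
b_39 = 1·10 + 16·12 + 6·15 + 4·13 + 4·4 = 3
b_40 = 1·3 + 16·10 + 6·12 + 4·15 + 4·13 = 7
b_41 = 1·7 + 16·3 + 6·10 + 4·12 + 4·15 = 2
b_42 = 1·2 + 16·7 + 6·3 + 4·10 + 4·12 = 16
b_43 = 1·16 + 16·2 + 6·7 + 4·3 + 4·10 = 6
b_44 = 1·6 + 16·16 + 6·2 + 4·7 + 4·3 = 8
b_45 = 1·8 + 16·6 + 6·16 + 4·2 + 4·7 = 15
b_46 = 1·15 + 16·8 + 6·6 + 4·16 + 4·2 = 13
b_47 = 1·13 + 16·15 + 6·8 + 4·6 + 4·16 = 15
b_48 = 1·15 + 16·13 + 6·15 + 4·8 + 4·6 = 12
b_49 = 1·12 + 16·15 + 6·13 + 4·15 + 4·8 = 14
b_50 = 1·14 + 16·12 + 6·15 + 4·13 + 4·15 = 0
b_51 = 1·0 + 16·14 + 6·12 + 4·15 + 4·13 = 0
b_52 = 1·0 + 16·0 + 6·14 + 4·12 + 4·15 = 5
b_53 = 1·5 + 16·0 + 6·0 + 4·14 + 4·12 = 7
b_54 = 1·7 + 16·5 + 6·0 + 4·0 + 4·14 = 7
b_55 = 1·7 + 16·7 + 6·5 + 4·0 + 4·0 = 13
b_56 = 1·13 + 16·7 + 6·7 + 4·5 + 4·0 = 0
b_57 = 1·0 + 16·13 + 6·7 + 4·7 + 4·5 = 9
b_58 = 1·9 + 16·0 + 6·13 + 4·7 + 4·7 = 7
b_59 = 1·7 + 16·9 + 6·0 + 4·13 + 4·7 = 10
b_60 = 1·10 + 16·7 + 6·9 + 4·0 + 4·13 = 7
b_61 = 1·7 + 16·10 + 6·7 + 4·9 + 4·0 = 7
b_62 = 1·7 + 16·7 + 6·10 + 4·7 + 4·9 = 5
b_63 = 1·5 + 16·7 + 6·7 + 4·10 + 4·7 = 6
b_64 = 1·6 + 16·5 + 6·7 + 4·7 + 4·10 = 9
b_65 = 1·9 + 16·6 + 6·5 + 4·7 + 4·7 = 4
b_66 = 1·4 + 16·9 + 6·6 + 4·5 + 4·7 = 11
b_67 = 1·11 + 16·4 + 6·9 + 4·6 + 4·5 = 3
b_68 = 1·3 + 16·11 + 6·4 + 4·9 + 4·6 = 8
b_69 = 1·8 + 16·3 + 6·11 + 4·4 + 4·9 = 4
b_70 = 1·4 + 16·8 + 6·3 + 4·11 + 4·4 = 6
b_71 = 1·6 + 16·4 + 6·8 + 4·3 + 4·11 = 4
b_72 = 1·4 + 16·6 + 6·4 + 4·8 + 4·3 = 15
b_73 = 1·15 + 16·4 + 6·6 + 4·4 + 4·8 = 10
b_74 = 1·10 + 16·15 + 6·4 + 4·6 + 4·4 = 8
b_75 = 1·8 + 16·10 + 6·15 + 4·4 + 4·6 = 9
b_76 = 1·9 + 16·8 + 6·10 + 4·15 + 4·4 = 1
b_77 = 1·1 + 16·9 + 6·8 + 4·10 + 4·15 = 4
b_78 = 1·4 + 16·1 + 6·9 + 4·8 + 4·10 = 10
b_79 = 1·10 + 16·4 + 6·1 + 4·9 + 4·8 = 12
b_80 = 1·12 + 16·10 + 6·4 + 4·1 + 4·9 = 15
b_81 = 1·15 + 16·12 + 6·10 + 4·4 + 4·1 = 15
b_82 = 1·15 + 16·15 + 6·12 + 4·10 + 4·4 = 9
b_83 = 1·9 + 16·15 + 6·15 + 4·12 + 4·10 = 2
b_84 = 1·2 + 16·9 + 6·15 + 4·15 + 4·12 = 4
b_85 = 1·4 + 16·2 + 6·9 + 4·15 + 4·15 = 6
b_86 = 1·6 + 16·4 + 6·2 + 4·9 + 4·15 = 8
b_87 = 1·8 + 16·6 + 6·4 + 4·2 + 4·9 = 2
b_88 = 1·2 + 16·8 + 6·6 + 4·4 + 4·2 = 3
b_89 = 1·3 + 16·2 + 6·8 + 4·6 + 4·4 = 4
b_90 = 1·4 + 16·3 + 6·2 + 4·8 + 4·6 = 1
b_91 = 1·1 + 16·4 + 6·3 + 4·2 + 4·8 = 4
b_92 = 1·4 + 16·1 + 6·4 + 4·3 + 4·2 = 13
b_93 = 1·13 + 16·4 + 6·1 + 4·4 + 4·3 = 9
b_94 = 1·9 + 16·13 + 6·4 + 4·1 + 4·4 = 6
b_95 = 1·6 + 16·9 + 6·13 + 4·4 + 4·1 = 10
b_96 = 1·10 + 16·6 + 6·9 + 4·13 + 4·4 = 7
b_97 = 1·7 + 16·10 + 6·6 + 4·9 + 4·13 = 2
b_98 = 1·2 + 16·7 + 6·10 + 4·6 + 4·9 = 13
b_99 = 1·13 + 16·2 + 6·7 + 4·10 + 4·6 = 15
b_100 = 1·15 + 16·13 + 6·2 + 4·7 + 4·10 = 14
(b_96, b_97, b_98, b_99, b_100) = (7, 2, 13, 15, 14) = (b_0, b_1, b_2, b_3, b_4), so the sequence has period 96.
372 ≡ 84 (mod 96), hence b_372 = b_84 = 4.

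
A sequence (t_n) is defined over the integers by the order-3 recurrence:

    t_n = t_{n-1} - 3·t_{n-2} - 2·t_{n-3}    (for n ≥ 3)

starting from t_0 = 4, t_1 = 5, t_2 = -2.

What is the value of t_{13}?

t_3 = 1·-2 + -3·5 + -2·4 = -25
t_4 = 1·-25 + -3·-2 + -2·5 = -29
t_5 = 1·-29 + -3·-25 + -2·-2 = 50
t_6 = 1·50 + -3·-29 + -2·-25 = 187
t_7 = 1·187 + -3·50 + -2·-29 = 95
t_8 = 1·95 + -3·187 + -2·50 = -566
t_9 = 1·-566 + -3·95 + -2·187 = -1225
t_10 = 1·-1225 + -3·-566 + -2·95 = 283
t_11 = 1·283 + -3·-1225 + -2·-566 = 5090
t_12 = 1·5090 + -3·283 + -2·-1225 = 6691
t_13 = 1·6691 + -3·5090 + -2·283 = -9145

-9145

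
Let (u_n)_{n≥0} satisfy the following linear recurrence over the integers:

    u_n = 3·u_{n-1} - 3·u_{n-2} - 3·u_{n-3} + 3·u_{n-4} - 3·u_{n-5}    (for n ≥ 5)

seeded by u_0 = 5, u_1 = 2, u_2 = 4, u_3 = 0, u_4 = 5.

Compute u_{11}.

1404

u_5 = 3·5 + -3·0 + -3·4 + 3·2 + -3·5 = -6
u_6 = 3·-6 + -3·5 + -3·0 + 3·4 + -3·2 = -27
u_7 = 3·-27 + -3·-6 + -3·5 + 3·0 + -3·4 = -90
u_8 = 3·-90 + -3·-27 + -3·-6 + 3·5 + -3·0 = -156
u_9 = 3·-156 + -3·-90 + -3·-27 + 3·-6 + -3·5 = -150
u_10 = 3·-150 + -3·-156 + -3·-90 + 3·-27 + -3·-6 = 225
u_11 = 3·225 + -3·-150 + -3·-156 + 3·-90 + -3·-27 = 1404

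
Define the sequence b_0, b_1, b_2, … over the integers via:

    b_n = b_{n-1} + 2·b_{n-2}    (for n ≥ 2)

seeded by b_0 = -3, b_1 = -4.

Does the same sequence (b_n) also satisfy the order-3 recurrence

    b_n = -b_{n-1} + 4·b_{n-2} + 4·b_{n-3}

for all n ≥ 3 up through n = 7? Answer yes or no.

Terms b_0..b_7: -3, -4, -10, -18, -38, -74, -150, -298
n=3: candidate gives -18, actual b_3 = -18 ✓
n=4: candidate gives -38, actual b_4 = -38 ✓
n=5: candidate gives -74, actual b_5 = -74 ✓
n=6: candidate gives -150, actual b_6 = -150 ✓
n=7: candidate gives -298, actual b_7 = -298 ✓

yes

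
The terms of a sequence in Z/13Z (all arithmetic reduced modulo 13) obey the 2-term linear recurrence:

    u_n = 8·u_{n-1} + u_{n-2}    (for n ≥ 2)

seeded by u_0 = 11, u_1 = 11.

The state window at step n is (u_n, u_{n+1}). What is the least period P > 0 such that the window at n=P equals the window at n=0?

n=0: window = (11, 11)
n=1: window = (11, 8)
n=2: window = (8, 10)
n=3: window = (10, 10)
n=4: window = (10, 12)
n=5: window = (12, 2)
n=6: window = (2, 2)
n=7: window = (2, 5)
n=8: window = (5, 3)
n=9: window = (3, 3)
n=10: window = (3, 1)
n=11: window = (1, 11)
n=12: window = (11, 11)
window at n=12 equals window at n=0 → period = 12

12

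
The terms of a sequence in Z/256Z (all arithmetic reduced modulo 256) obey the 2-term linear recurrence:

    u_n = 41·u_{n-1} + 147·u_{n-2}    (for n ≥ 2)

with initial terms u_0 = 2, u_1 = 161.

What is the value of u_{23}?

u_2 = 41·161 + 147·2 = 239
u_3 = 41·239 + 147·161 = 186
u_4 = 41·186 + 147·239 = 7
u_5 = 41·7 + 147·186 = 237
u_6 = 41·237 + 147·7 = 250
u_7 = 41·250 + 147·237 = 33
u_8 = 41·33 + 147·250 = 215
u_9 = 41·215 + 147·33 = 98
u_10 = 41·98 + 147·215 = 39
u_11 = 41·39 + 147·98 = 133
u_12 = 41·133 + 147·39 = 178
u_13 = 41·178 + 147·133 = 225
u_14 = 41·225 + 147·178 = 63
u_15 = 41·63 + 147·225 = 74
u_16 = 41·74 + 147·63 = 7
u_17 = 41·7 + 147·74 = 157
u_18 = 41·157 + 147·7 = 42
u_19 = 41·42 + 147·157 = 225
u_20 = 41·225 + 147·42 = 39
u_21 = 41·39 + 147·225 = 114
u_22 = 41·114 + 147·39 = 167
u_23 = 41·167 + 147·114 = 53

53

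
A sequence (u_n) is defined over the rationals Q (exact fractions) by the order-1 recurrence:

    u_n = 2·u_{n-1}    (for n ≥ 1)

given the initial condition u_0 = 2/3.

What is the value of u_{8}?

u_1 = 2·2/3 = 4/3
u_2 = 2·4/3 = 8/3
u_3 = 2·8/3 = 16/3
u_4 = 2·16/3 = 32/3
u_5 = 2·32/3 = 64/3
u_6 = 2·64/3 = 128/3
u_7 = 2·128/3 = 256/3
u_8 = 2·256/3 = 512/3

512/3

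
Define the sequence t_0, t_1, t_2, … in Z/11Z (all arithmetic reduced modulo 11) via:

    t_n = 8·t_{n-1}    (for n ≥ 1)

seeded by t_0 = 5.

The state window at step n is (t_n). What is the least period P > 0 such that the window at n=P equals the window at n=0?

n=0: window = (5)
n=1: window = (7)
n=2: window = (1)
n=3: window = (8)
n=4: window = (9)
n=5: window = (6)
n=6: window = (4)
n=7: window = (10)
n=8: window = (3)
n=9: window = (2)
n=10: window = (5)
window at n=10 equals window at n=0 → period = 10

10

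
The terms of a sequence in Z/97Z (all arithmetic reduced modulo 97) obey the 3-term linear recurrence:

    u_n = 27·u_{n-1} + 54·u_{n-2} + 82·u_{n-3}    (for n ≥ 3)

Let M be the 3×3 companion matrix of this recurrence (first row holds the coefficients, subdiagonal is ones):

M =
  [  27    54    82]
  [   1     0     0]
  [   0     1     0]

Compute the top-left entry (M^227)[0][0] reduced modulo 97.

(M^227)[0][0] is the top entry after applying M 227 times to the unit state (1, 0, 0). Equivalently it is h_{229} for the auxiliary sequence (h_n) obeying the same recurrence with h_2 = 1 and h_i = 0 for 0 ≤ i < 2:
h_3 = 27·1 + 54·0 + 82·0 = 27
h_4 = 27·27 + 54·1 + 82·0 = 7
h_5 = 27·7 + 54·27 + 82·1 = 80
h_6 = 27·80 + 54·7 + 82·27 = 96
h_7 = 27·96 + 54·80 + 82·7 = 17
h_8 = 27·17 + 54·96 + 82·80 = 78
Continuing the recurrence:
  h_9 = 32;  h_10 = 68;  h_11 = 66;  h_12 = 27;  h_13 = 72;  h_14 = 84
  h_15 = 28;  h_16 = 41;  h_17 = 1;  h_18 = 75;  h_19 = 9;  h_20 = 10
  h_21 = 19;  h_22 = 45;  h_23 = 54;  h_24 = 14;  h_25 = 0;  h_26 = 43
  h_27 = 78;  h_28 = 63;  h_29 = 30;  h_30 = 35;  h_31 = 68;  h_32 = 75
  h_33 = 31;  h_34 = 84;  h_35 = 4;  h_36 = 8;  h_37 = 45;  h_38 = 35
  h_39 = 54;  h_40 = 54;  h_41 = 66;  h_42 = 8;  h_43 = 60;  h_44 = 92
  h_45 = 75;  h_46 = 79;  h_47 = 50;  h_48 = 29;  h_49 = 67;  h_50 = 6
  h_51 = 47;  h_52 = 6;  h_53 = 88;  h_54 = 55;  h_55 = 36;  h_56 = 3
  h_57 = 36;  h_58 = 12;  h_59 = 89;  h_60 = 86;  h_61 = 61;  h_62 = 9
  h_63 = 16;  h_64 = 3;  h_65 = 34;  h_66 = 64;  h_67 = 27;  h_68 = 86
  h_69 = 7;  h_70 = 63;  h_71 = 13;  h_72 = 59;  h_73 = 89;  h_74 = 59
  h_75 = 82;  h_76 = 88;  h_77 = 2;  h_78 = 84;  h_79 = 86;  h_80 = 38
  h_81 = 45;  h_82 = 37;  h_83 = 46;  h_84 = 43;  h_85 = 83;  h_86 = 90
  h_87 = 59;  h_88 = 67;  h_89 = 56;  h_90 = 74;  h_91 = 40;  h_92 = 65
  h_93 = 89;  h_94 = 75;  h_95 = 36;  h_96 = 1;  h_97 = 70;  h_98 = 46
  h_99 = 60;  h_100 = 47;  h_101 = 36;  h_102 = 88;  h_103 = 26;  h_104 = 64
  h_105 = 66;  h_106 = 95;  h_107 = 28;  h_108 = 46;  h_109 = 68;  h_110 = 20
  h_111 = 30;  h_112 = 94;  h_113 = 75;  h_114 = 55;  h_115 = 51;  h_116 = 21
  h_117 = 71;  h_118 = 55;  h_119 = 57;  h_120 = 49;  h_121 = 84;  h_122 = 82
  h_123 = 1;  h_124 = 91;  h_125 = 20;  h_126 = 7;  h_127 = 1;  h_128 = 8
  h_129 = 68;  h_130 = 22;  h_131 = 72;  h_132 = 75;  h_133 = 54;  h_134 = 63
  h_135 = 0;  h_136 = 70;  h_137 = 72;  h_138 = 1;  h_139 = 52;  h_140 = 87
  h_141 = 1;  h_142 = 65;  h_143 = 19;  h_144 = 31;  h_145 = 15;  h_146 = 48
  h_147 = 89;  h_148 = 17;  h_149 = 83;  h_150 = 78;  h_151 = 28;  h_152 = 37
  h_153 = 80;  h_154 = 52;  h_155 = 28;  h_156 = 36;  h_157 = 55;  h_158 = 2
  h_159 = 59;  h_160 = 3;  h_161 = 36;  h_162 = 55;  h_163 = 86;  h_164 = 96
  h_165 = 9;  h_166 = 63;  h_167 = 68;  h_168 = 59;  h_169 = 52;  h_170 = 78
  h_171 = 52;  h_172 = 83;  h_173 = 96;  h_174 = 86;  h_175 = 53;  h_176 = 76
  h_177 = 35;  h_178 = 83;  h_179 = 81;  h_180 = 33;  h_181 = 43;  h_182 = 79
  h_183 = 80;  h_184 = 58;  h_185 = 45;  h_186 = 43;  h_187 = 5;  h_188 = 36
  h_189 = 15;  h_190 = 43;  h_191 = 73;  h_192 = 91;  h_193 = 31;  h_194 = 0
  h_195 = 18;  h_196 = 21;  h_197 = 84;  h_198 = 28;  h_199 = 30;  h_200 = 92
  h_201 = 95;  h_202 = 2;  h_203 = 21;  h_204 = 26;  h_205 = 60;  h_206 = 90
  h_207 = 42;  h_208 = 50;  h_209 = 37;  h_210 = 62;  h_211 = 12;  h_212 = 13
  h_213 = 69;  h_214 = 57;  h_215 = 26;  h_216 = 29;  h_217 = 71;  h_218 = 86
  h_219 = 95;  h_220 = 33;  h_221 = 75;  h_222 = 54;  h_223 = 66;  h_224 = 81
  h_225 = 91;  h_226 = 21;  h_227 = 95
h_228 = 27·95 + 54·21 + 82·91 = 6
h_229 = 27·6 + 54·95 + 82·21 = 30

30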